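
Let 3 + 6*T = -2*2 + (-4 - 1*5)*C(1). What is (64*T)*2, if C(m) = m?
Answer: -1024/3 ≈ -341.33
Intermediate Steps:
T = -8/3 (T = -½ + (-2*2 + (-4 - 1*5)*1)/6 = -½ + (-4 + (-4 - 5)*1)/6 = -½ + (-4 - 9*1)/6 = -½ + (-4 - 9)/6 = -½ + (⅙)*(-13) = -½ - 13/6 = -8/3 ≈ -2.6667)
(64*T)*2 = (64*(-8/3))*2 = -512/3*2 = -1024/3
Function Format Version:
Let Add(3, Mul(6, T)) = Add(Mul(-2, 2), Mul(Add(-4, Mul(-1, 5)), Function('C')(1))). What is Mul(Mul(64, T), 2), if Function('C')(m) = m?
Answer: Rational(-1024, 3) ≈ -341.33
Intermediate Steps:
T = Rational(-8, 3) (T = Add(Rational(-1, 2), Mul(Rational(1, 6), Add(Mul(-2, 2), Mul(Add(-4, Mul(-1, 5)), 1)))) = Add(Rational(-1, 2), Mul(Rational(1, 6), Add(-4, Mul(Add(-4, -5), 1)))) = Add(Rational(-1, 2), Mul(Rational(1, 6), Add(-4, Mul(-9, 1)))) = Add(Rational(-1, 2), Mul(Rational(1, 6), Add(-4, -9))) = Add(Rational(-1, 2), Mul(Rational(1, 6), -13)) = Add(Rational(-1, 2), Rational(-13, 6)) = Rational(-8, 3) ≈ -2.6667)
Mul(Mul(64, T), 2) = Mul(Mul(64, Rational(-8, 3)), 2) = Mul(Rational(-512, 3), 2) = Rational(-1024, 3)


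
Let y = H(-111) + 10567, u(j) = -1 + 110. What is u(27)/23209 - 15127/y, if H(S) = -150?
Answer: -349947090/241768153 ≈ -1.4474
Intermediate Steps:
u(j) = 109
y = 10417 (y = -150 + 10567 = 10417)
u(27)/23209 - 15127/y = 109/23209 - 15127/10417 = -349947090/241768153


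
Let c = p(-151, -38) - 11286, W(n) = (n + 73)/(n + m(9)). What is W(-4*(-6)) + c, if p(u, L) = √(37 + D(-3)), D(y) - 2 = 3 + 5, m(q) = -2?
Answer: -248195/22 + √47 ≈ -11275.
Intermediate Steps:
D(y) = 10 (D(y) = 2 + (3 + 5) = 2 + 8 = 10)
p(u, L) = √47 (p(u, L) = √(37 + 10) = √47)
W(n) = (73 + n)/(-2 + n) (W(n) = (n + 73)/(n - 2) = (73 + n)/(-2 + n))
c = -11286 + √47 (c = √47 - 11286 = -11286 + √47 ≈ -11279.)
W(-4*(-6)) + c = (73 - 4*(-6))/(-2 - 4*(-6)) + (-11286 + √47) = (73 + 24)/(-2 + 24) + (-11286 + √47) = 97/22 + (-11286 + √47) = -248195/22 + √47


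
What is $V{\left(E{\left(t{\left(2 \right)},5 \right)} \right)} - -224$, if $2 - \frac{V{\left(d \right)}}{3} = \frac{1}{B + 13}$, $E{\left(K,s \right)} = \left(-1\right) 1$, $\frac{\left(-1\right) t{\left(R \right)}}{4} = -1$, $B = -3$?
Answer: $\frac{2297}{10} \approx 229.7$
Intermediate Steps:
$t{\left(R \right)} = 4$ ($t{\left(R \right)} = \left(-4\right) \left(-1\right) = 4$)
$E{\left(K,s \right)} = -1$
$V{\left(d \right)} = \frac{57}{10}$ ($V{\left(d \right)} = 6 - \frac{3}{-3 + 13} = 6 - \frac{3}{10} = \frac{57}{10}$)
$V{\left(E{\left(t{\left(2 \right)},5 \right)} \right)} - -224 = \frac{57}{10} - -224 = \frac{57}{10} + 224 = \frac{2297}{10}$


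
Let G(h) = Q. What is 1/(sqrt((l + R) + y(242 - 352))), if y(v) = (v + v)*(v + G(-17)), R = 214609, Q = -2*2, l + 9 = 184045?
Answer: sqrt(16949)/84745 ≈ 0.0015362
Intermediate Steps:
l = 184036 (l = -9 + 184045 = 184036)
Q = -4
G(h) = -4
y(v) = 2*v*(-4 + v) (y(v) = (v + v)*(v - 4) = (2*v)*(-4 + v) = 2*v*(-4 + v))
1/(sqrt((l + R) + y(242 - 352))) = 1/(sqrt((184036 + 214609) + 2*(242 - 352)*(-4 + (242 - 352)))) = 1/(sqrt(398645 + 2*(-110)*(-4 - 110))) = 1/(sqrt(398645 + 2*(-110)*(-114))) = 1/(sqrt(398645 + 25080)) = 1/(sqrt(423725)) = 1/(5*sqrt(16949)) = sqrt(16949)/84745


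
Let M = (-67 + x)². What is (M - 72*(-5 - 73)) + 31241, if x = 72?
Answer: 36882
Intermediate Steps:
M = 25 (M = (-67 + 72)² = 5² = 25)
(M - 72*(-5 - 73)) + 31241 = (25 - 72*(-5 - 73)) + 31241 = (25 - 72*(-78)) + 31241 = (25 + 5616) + 31241 = 5641 + 31241 = 36882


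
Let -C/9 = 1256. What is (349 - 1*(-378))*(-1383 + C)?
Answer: -9223449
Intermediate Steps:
C = -11304 (C = -9*1256 = -11304)
(349 - 1*(-378))*(-1383 + C) = (349 - 1*(-378))*(-1383 - 11304) = (349 + 378)*(-12687) = 727*(-12687) = -9223449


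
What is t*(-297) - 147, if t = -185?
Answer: 54798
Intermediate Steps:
t*(-297) - 147 = -185*(-297) - 147 = 54945 - 147 = 54798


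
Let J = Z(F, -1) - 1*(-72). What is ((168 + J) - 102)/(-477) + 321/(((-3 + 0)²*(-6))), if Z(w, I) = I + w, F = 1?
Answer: -5947/954 ≈ -6.2337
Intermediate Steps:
J = 72 (J = (-1 + 1) - 1*(-72) = 0 + 72 = 72)
((168 + J) - 102)/(-477) + 321/(((-3 + 0)²*(-6))) = ((168 + 72) - 102)/(-477) + 321/(((-3 + 0)²*(-6))) = (240 - 102)*(-1/477) + 321/(((-3)²*(-6))) = 138*(-1/477) + 321/((9*(-6))) = -46/159 + 321/(-54) = -46/159 + 321*(-1/54) = -46/159 - 107/18 = -5947/954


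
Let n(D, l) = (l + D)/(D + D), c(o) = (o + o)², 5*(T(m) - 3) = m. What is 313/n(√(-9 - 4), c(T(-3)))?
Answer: 15650*√13/(-576*I + 25*√13) ≈ 14.964 + 95.622*I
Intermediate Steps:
T(m) = 3 + m/5
c(o) = 4*o² (c(o) = (2*o)² = 4*o²)
n(D, l) = (D + l)/(2*D) (n(D, l) = (D + l)/((2*D)) = (D + l)*(1/(2*D)) = (D + l)/(2*D))
313/n(√(-9 - 4), c(T(-3))) = 313/(((√(-9 - 4) + 4*(3 + (⅕)*(-3))²)/(2*(√(-9 - 4))))) = 313/(((√(-13) + 4*(3 - ⅗)²)/(2*(√(-13))))) = 313/(((I*√13 + 4*(12/5)²)/(2*((I*√13))))) = 313/(((-I*√13/13)*(I*√13 + 4*(144/25))/2)) = 313/(((-I*√13/13)*(I*√13 + 576/25)/2)) = 313/(((-I*√13/13)*(576/25 + I*√13)/2)) = 313/((-I*√13*(576/25 + I*√13)/26)) = 313*(2*I*√13/(576/25 + I*√13)) = 626*I*√13/(576/25 + I*√13)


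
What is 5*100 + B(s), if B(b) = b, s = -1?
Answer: 499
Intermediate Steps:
5*100 + B(s) = 5*100 - 1 = 500 - 1 = 499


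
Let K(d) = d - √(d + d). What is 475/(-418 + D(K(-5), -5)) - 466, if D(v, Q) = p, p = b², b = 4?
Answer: -187807/402 ≈ -467.18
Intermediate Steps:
K(d) = d - √2*√d (K(d) = d - √(2*d) = d - √2*√d)
p = 16 (p = 4² = 16)
D(v, Q) = 16
475/(-418 + D(K(-5), -5)) - 466 = 475/(-418 + 16) - 466 = 475/(-402) - 466 = -1/402*475 - 466 = -475/402 - 466 = -187807/402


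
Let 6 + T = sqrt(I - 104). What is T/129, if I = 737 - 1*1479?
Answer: -2/43 + I*sqrt(94)/43 ≈ -0.046512 + 0.22547*I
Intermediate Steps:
I = -742 (I = 737 - 1479 = -742)
T = -6 + 3*I*sqrt(94) (T = -6 + sqrt(-742 - 104) = -6 + sqrt(-846) = -6 + 3*I*sqrt(94) ≈ -6.0 + 29.086*I)
T/129 = (-6 + 3*I*sqrt(94))/129 = (-6 + 3*I*sqrt(94))*(1/129) = -2/43 + I*sqrt(94)/43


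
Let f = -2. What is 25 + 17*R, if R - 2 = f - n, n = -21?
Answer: 382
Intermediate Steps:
R = 21 (R = 2 + (-2 - 1*(-21)) = 2 + (-2 + 21) = 2 + 19 = 21)
25 + 17*R = 25 + 17*21 = 25 + 357 = 382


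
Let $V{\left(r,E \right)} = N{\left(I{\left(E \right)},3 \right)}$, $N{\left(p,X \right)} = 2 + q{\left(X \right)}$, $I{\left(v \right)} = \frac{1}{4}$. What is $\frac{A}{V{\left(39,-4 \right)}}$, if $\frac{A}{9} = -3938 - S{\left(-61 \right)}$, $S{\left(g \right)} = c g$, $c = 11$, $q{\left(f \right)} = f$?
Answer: $- \frac{29403}{5} \approx -5880.6$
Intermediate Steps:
$I{\left(v \right)} = \frac{1}{4}$
$S{\left(g \right)} = 11 g$
$N{\left(p,X \right)} = 2 + X$
$V{\left(r,E \right)} = 5$ ($V{\left(r,E \right)} = 2 + 3 = 5$)
$A = -29403$ ($A = 9 \left(-3938 - 11 \left(-61\right)\right) = 9 \left(-3938 - -671\right) = 9 \left(-3938 + 671\right) = 9 \left(-3267\right) = -29403$)
$\frac{A}{V{\left(39,-4 \right)}} = - \frac{29403}{5}$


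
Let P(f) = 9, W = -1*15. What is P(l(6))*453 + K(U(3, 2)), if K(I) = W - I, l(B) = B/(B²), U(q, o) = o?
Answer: 4060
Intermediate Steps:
l(B) = 1/B (l(B) = B/B² = 1/B)
W = -15
K(I) = -15 - I
P(l(6))*453 + K(U(3, 2)) = 9*453 + (-15 - 1*2) = 4077 + (-15 - 2) = 4077 - 17 = 4060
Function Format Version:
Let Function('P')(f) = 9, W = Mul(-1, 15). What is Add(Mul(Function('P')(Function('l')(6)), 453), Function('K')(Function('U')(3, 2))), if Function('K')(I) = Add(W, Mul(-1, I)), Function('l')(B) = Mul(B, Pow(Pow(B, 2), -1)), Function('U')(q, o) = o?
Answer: 4060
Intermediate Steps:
Function('l')(B) = Pow(B, -1) (Function('l')(B) = Mul(B, Pow(B, -2)) = Pow(B, -1))
W = -15
Function('K')(I) = Add(-15, Mul(-1, I))
Add(Mul(Function('P')(Function('l')(6)), 453), Function('K')(Function('U')(3, 2))) = Add(Mul(9, 453), Add(-15, Mul(-1, 2))) = Add(4077, Add(-15, -2)) = Add(4077, -17) = 4060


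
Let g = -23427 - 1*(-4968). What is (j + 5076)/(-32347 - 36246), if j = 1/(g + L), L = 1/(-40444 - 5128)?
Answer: -4269999929152/57701360966557 ≈ -0.074002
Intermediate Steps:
L = -1/45572 (L = 1/(-45572) = -1/45572 ≈ -2.1943e-5)
g = -18459 (g = -23427 + 4968 = -18459)
j = -45572/841213549 (j = 1/(-18459 - 1/45572) = 1/(-841213549/45572) = -45572/841213549 ≈ -5.4174e-5)
(j + 5076)/(-32347 - 36246) = (-45572/841213549 + 5076)/(-32347 - 36246) = (4269999929152/841213549)/(-68593) = (4269999929152/841213549)*(-1/68593) = -4269999929152/57701360966557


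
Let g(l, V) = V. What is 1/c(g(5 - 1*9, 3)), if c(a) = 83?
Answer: 1/83 ≈ 0.012048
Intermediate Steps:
1/c(g(5 - 1*9, 3)) = 1/83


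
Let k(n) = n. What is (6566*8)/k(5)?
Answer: 52528/5 ≈ 10506.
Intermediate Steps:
(6566*8)/k(5) = (6566*8)/5 = 52528*(⅕) = 52528/5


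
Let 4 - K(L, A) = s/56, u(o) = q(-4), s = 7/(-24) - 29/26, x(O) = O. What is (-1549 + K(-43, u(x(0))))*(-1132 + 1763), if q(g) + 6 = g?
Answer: -17033088431/17472 ≈ -9.7488e+5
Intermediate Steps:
q(g) = -6 + g
s = -439/312 (s = 7*(-1/24) - 29*1/26 = -7/24 - 29/26 = -439/312 ≈ -1.4071)
u(o) = -10 (u(o) = -6 - 4 = -10)
K(L, A) = 70327/17472 (K(L, A) = 4 - (-439)/(312*56) = 4 - 1*(-439/17472) = 4 + 439/17472 = 70327/17472)
(-1549 + K(-43, u(x(0))))*(-1132 + 1763) = (-1549 + 70327/17472)*(-1132 + 1763) = -26993801/17472*631 = -17033088431/17472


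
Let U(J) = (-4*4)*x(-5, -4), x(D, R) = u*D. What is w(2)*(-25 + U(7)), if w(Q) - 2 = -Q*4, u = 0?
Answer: 150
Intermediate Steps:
w(Q) = 2 - 4*Q (w(Q) = 2 - Q*4 = 2 - 4*Q)
x(D, R) = 0 (x(D, R) = 0*D = 0)
U(J) = 0 (U(J) = -4*4*0 = -16*0 = 0)
w(2)*(-25 + U(7)) = (2 - 4*2)*(-25 + 0) = (2 - 8)*(-25) = -6*(-25) = 150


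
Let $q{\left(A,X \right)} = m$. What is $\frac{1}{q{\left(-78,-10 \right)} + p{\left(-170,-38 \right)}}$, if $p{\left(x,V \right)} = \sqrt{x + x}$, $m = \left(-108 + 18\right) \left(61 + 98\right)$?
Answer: $- \frac{1431}{20477644} - \frac{i \sqrt{85}}{102388220} \approx -6.9881 \cdot 10^{-5} - 9.0045 \cdot 10^{-8} i$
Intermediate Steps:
$m = -14310$ ($m = \left(-90\right) 159 = -14310$)
$q{\left(A,X \right)} = -14310$
$p{\left(x,V \right)} = \sqrt{2} \sqrt{x}$ ($p{\left(x,V \right)} = \sqrt{2 x} = \sqrt{2} \sqrt{x}$)
$\frac{1}{q{\left(-78,-10 \right)} + p{\left(-170,-38 \right)}} = \frac{1}{-14310 + \sqrt{2} \sqrt{-170}} = \frac{1}{-14310 + \sqrt{2} i \sqrt{170}} = \frac{1}{-14310 + 2 i \sqrt{85}}$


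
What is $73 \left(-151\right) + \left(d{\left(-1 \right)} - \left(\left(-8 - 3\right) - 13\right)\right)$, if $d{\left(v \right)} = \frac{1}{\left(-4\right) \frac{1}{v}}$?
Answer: $- \frac{43995}{4} \approx -10999.0$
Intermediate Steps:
$d{\left(v \right)} = - \frac{v}{4}$
$73 \left(-151\right) + \left(d{\left(-1 \right)} - \left(\left(-8 - 3\right) - 13\right)\right) = 73 \left(-151\right) - - \frac{97}{4} = -11023 + \left(\frac{1}{4} - \left(-11 - 13\right)\right) = -11023 + \left(\frac{1}{4} - -24\right) = -11023 + \left(\frac{1}{4} + 24\right) = -11023 + \frac{97}{4} = - \frac{43995}{4}$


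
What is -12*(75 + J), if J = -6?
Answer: -828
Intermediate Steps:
-12*(75 + J) = -12*(75 - 6) = -12*69 = -828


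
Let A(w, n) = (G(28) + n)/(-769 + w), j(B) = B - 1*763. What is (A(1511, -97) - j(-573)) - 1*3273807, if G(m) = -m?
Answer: -2428173607/742 ≈ -3.2725e+6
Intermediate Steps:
j(B) = -763 + B (j(B) = B - 763 = -763 + B)
A(w, n) = (-28 + n)/(-769 + w) (A(w, n) = (-1*28 + n)/(-769 + w) = (-28 + n)/(-769 + w))
(A(1511, -97) - j(-573)) - 1*3273807 = ((-28 - 97)/(-769 + 1511) - (-763 - 573)) - 1*3273807 = (-125/742 - 1*(-1336)) - 3273807 = ((1/742)*(-125) + 1336) - 3273807 = (-125/742 + 1336) - 3273807 = 991187/742 - 3273807 = -2428173607/742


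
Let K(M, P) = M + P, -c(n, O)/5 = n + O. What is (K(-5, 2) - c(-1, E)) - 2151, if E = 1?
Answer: -2154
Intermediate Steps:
c(n, O) = -5*O - 5*n (c(n, O) = -5*(n + O) = -5*(O + n) = -5*O - 5*n)
(K(-5, 2) - c(-1, E)) - 2151 = ((-5 + 2) - (-5*1 - 5*(-1))) - 2151 = (-3 - (-5 + 5)) - 2151 = (-3 - 1*0) - 2151 = (-3 + 0) - 2151 = -3 - 2151 = -2154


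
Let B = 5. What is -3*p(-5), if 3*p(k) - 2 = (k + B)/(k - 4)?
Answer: -2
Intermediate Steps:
p(k) = 2/3 + (5 + k)/(3*(-4 + k)) (p(k) = 2/3 + ((k + 5)/(k - 4))/3 = 2/3 + ((5 + k)/(-4 + k))/3 = 2/3 + (5 + k)/(3*(-4 + k)))
-3*p(-5) = -3*(-1 - 5)/(-4 - 5) = -3*(-6)/(-9) = -(-1)*(-6)/3 = -3*2/3 = -2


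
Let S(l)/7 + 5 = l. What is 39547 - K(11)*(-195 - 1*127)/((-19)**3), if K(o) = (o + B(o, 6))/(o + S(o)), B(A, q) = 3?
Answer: 14376397761/363527 ≈ 39547.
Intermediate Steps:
S(l) = -35 + 7*l
K(o) = (3 + o)/(-35 + 8*o) (K(o) = (o + 3)/(o + (-35 + 7*o)) = (3 + o)/(-35 + 8*o))
39547 - K(11)*(-195 - 1*127)/((-19)**3) = 39547 - ((3 + 11)/(-35 + 8*11))*(-195 - 1*127)/((-19)**3) = 39547 - (14/(-35 + 88))*(-195 - 127)/(-6859) = 39547 - (14/53)*(-322)*(-1)/6859 = 39547 - (-4508)*(-1)/(53*6859) = 39547 - 1*4508/363527 = 39547 - 4508/363527 = 14376397761/363527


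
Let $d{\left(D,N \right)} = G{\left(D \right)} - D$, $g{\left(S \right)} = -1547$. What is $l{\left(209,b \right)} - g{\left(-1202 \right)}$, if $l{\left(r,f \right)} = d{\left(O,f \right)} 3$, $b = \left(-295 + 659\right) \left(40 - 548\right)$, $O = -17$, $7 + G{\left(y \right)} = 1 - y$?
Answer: $1631$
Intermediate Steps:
$G{\left(y \right)} = -6 - y$ ($G{\left(y \right)} = -7 - \left(-1 + y\right) = -6 - y$)
$b = -184912$ ($b = 364 \left(-508\right) = -184912$)
$d{\left(D,N \right)} = -6 - 2 D$ ($d{\left(D,N \right)} = \left(-6 - D\right) - D = -6 - 2 D$)
$l{\left(r,f \right)} = 84$ ($l{\left(r,f \right)} = \left(-6 - -34\right) 3 = \left(-6 + 34\right) 3 = 28 \cdot 3 = 84$)
$l{\left(209,b \right)} - g{\left(-1202 \right)} = 84 - -1547 = 84 + 1547 = 1631$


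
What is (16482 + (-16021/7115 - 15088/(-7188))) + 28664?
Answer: 577219228673/12785655 ≈ 45146.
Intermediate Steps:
(16482 + (-16021/7115 - 15088/(-7188))) + 28664 = (16482 + (-16021*1/7115 - 15088*(-1/7188))) + 28664 = (16482 + (-16021/7115 + 3772/1797)) + 28664 = (16482 - 1951957/12785655) + 28664 = 210731213753/12785655 + 28664 = 577219228673/12785655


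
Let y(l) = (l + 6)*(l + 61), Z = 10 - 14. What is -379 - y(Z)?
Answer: -493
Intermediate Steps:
Z = -4
y(l) = (6 + l)*(61 + l)
-379 - y(Z) = -379 - (366 + (-4)² + 67*(-4)) = -379 - (366 + 16 - 268) = -379 - 1*114 = -379 - 114 = -493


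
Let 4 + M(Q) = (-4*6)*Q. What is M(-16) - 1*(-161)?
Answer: 541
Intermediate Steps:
M(Q) = -4 - 24*Q (M(Q) = -4 + (-4*6)*Q = -4 - 24*Q)
M(-16) - 1*(-161) = (-4 - 24*(-16)) - 1*(-161) = (-4 + 384) + 161 = 380 + 161 = 541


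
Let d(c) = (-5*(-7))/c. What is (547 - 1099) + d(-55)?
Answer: -6079/11 ≈ -552.64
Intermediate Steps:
d(c) = 35/c
(547 - 1099) + d(-55) = (547 - 1099) + 35/(-55) = -552 + 35*(-1/55) = -552 - 7/11 = -6079/11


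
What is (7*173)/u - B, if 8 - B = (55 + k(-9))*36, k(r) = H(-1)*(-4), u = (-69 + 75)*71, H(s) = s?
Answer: 902627/426 ≈ 2118.8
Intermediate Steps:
u = 426 (u = 6*71 = 426)
k(r) = 4 (k(r) = -1*(-4) = 4)
B = -2116 (B = 8 - (55 + 4)*36 = 8 - 59*36 = 8 - 1*2124 = 8 - 2124 = -2116)
(7*173)/u - B = (7*173)/426 - 1*(-2116) = 1211*(1/426) + 2116 = 1211/426 + 2116 = 902627/426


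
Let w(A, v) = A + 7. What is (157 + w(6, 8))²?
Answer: 28900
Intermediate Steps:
w(A, v) = 7 + A
(157 + w(6, 8))² = (157 + (7 + 6))² = (157 + 13)² = 170² = 28900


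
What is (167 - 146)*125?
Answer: 2625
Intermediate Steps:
(167 - 146)*125 = 21*125 = 2625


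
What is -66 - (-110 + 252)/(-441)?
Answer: -28964/441 ≈ -65.678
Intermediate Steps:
-66 - (-110 + 252)/(-441) = -66 - 142*(-1)/441 = -66 - 1*(-142/441) = -66 + 142/441 = -28964/441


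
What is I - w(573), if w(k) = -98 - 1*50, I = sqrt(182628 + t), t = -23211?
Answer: 148 + 3*sqrt(17713) ≈ 547.27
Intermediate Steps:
I = 3*sqrt(17713) (I = sqrt(182628 - 23211) = sqrt(159417) = 3*sqrt(17713) ≈ 399.27)
w(k) = -148 (w(k) = -98 - 50 = -148)
I - w(573) = 3*sqrt(17713) - 1*(-148) = 3*sqrt(17713) + 148 = 148 + 3*sqrt(17713)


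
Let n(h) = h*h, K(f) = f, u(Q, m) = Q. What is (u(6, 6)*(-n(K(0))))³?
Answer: 0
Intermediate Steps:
n(h) = h²
(u(6, 6)*(-n(K(0))))³ = (6*(-1*0²))³ = (6*(-1*0))³ = (6*0)³ = 0³ = 0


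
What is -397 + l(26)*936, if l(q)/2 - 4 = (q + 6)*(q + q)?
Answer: 3122099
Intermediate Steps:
l(q) = 8 + 4*q*(6 + q) (l(q) = 8 + 2*((q + 6)*(q + q)) = 8 + 2*((6 + q)*(2*q)) = 8 + 2*(2*q*(6 + q)) = 8 + 4*q*(6 + q))
-397 + l(26)*936 = -397 + (8 + 4*26**2 + 24*26)*936 = -397 + (8 + 4*676 + 624)*936 = -397 + (8 + 2704 + 624)*936 = -397 + 3336*936 = -397 + 3122496 = 3122099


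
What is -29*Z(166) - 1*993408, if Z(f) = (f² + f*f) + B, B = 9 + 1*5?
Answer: -2592062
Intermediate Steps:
B = 14 (B = 9 + 5 = 14)
Z(f) = 14 + 2*f² (Z(f) = (f² + f*f) + 14 = (f² + f²) + 14 = 2*f² + 14 = 14 + 2*f²)
-29*Z(166) - 1*993408 = -29*(14 + 2*166²) - 1*993408 = -29*(14 + 2*27556) - 993408 = -29*(14 + 55112) - 993408 = -29*55126 - 993408 = -1598654 - 993408 = -2592062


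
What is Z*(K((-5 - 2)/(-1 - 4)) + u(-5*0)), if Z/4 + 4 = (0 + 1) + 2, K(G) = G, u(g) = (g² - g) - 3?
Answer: 32/5 ≈ 6.4000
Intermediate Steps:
u(g) = -3 + g² - g
Z = -4 (Z = -16 + 4*((0 + 1) + 2) = -16 + 4*(1 + 2) = -16 + 4*3 = -16 + 12 = -4)
Z*(K((-5 - 2)/(-1 - 4)) + u(-5*0)) = -4*((-5 - 2)/(-1 - 4) + (-3 + (-5*0)² - (-5)*0)) = -4*(-7/(-5) + (-3 + 0² - 1*0)) = -4*(-7*(-⅕) + (-3 + 0 + 0)) = -4*(7/5 - 3) = -4*(-8/5) = 32/5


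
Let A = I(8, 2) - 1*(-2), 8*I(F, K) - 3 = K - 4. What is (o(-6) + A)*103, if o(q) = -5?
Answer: -2369/8 ≈ -296.13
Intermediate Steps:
I(F, K) = -1/8 + K/8 (I(F, K) = 3/8 + (K - 4)/8 = 3/8 + (-4 + K)/8 = 3/8 + (-1/2 + K/8) = -1/8 + K/8)
A = 17/8 (A = (-1/8 + (1/8)*2) - 1*(-2) = (-1/8 + 1/4) + 2 = 1/8 + 2 = 17/8 ≈ 2.1250)
(o(-6) + A)*103 = (-5 + 17/8)*103 = -23/8*103 = -2369/8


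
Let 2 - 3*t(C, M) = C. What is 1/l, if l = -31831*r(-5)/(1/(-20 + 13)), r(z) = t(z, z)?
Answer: 3/1559719 ≈ 1.9234e-6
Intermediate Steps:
t(C, M) = ⅔ - C/3
r(z) = ⅔ - z/3
l = 1559719/3 (l = -31831*(⅔ - ⅓*(-5))/(1/(-20 + 13)) = -31831*(⅔ + 5/3)/(1/(-7)) = -222817/(3*(-⅐)) = -222817*(-7)/3 = -31831*(-49/3) = 1559719/3 ≈ 5.1991e+5)
1/l = 1/(1559719/3) = 3/1559719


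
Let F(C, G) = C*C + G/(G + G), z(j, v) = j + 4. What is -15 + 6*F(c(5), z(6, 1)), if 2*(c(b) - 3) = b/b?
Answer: 123/2 ≈ 61.500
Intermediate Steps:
c(b) = 7/2 (c(b) = 3 + (b/b)/2 = 3 + (1/2)*1 = 3 + 1/2 = 7/2)
z(j, v) = 4 + j
F(C, G) = 1/2 + C**2 (F(C, G) = C**2 + G/((2*G)) = C**2 + (1/(2*G))*G = C**2 + 1/2 = 1/2 + C**2)
-15 + 6*F(c(5), z(6, 1)) = -15 + 6*(1/2 + (7/2)**2) = -15 + 6*(1/2 + 49/4) = -15 + 6*(51/4) = -15 + 153/2 = 123/2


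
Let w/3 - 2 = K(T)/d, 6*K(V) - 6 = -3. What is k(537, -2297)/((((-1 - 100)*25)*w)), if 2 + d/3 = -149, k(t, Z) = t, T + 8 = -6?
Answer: -162174/4572775 ≈ -0.035465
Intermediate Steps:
T = -14 (T = -8 - 6 = -14)
K(V) = ½ (K(V) = 1 + (⅙)*(-3) = 1 - ½ = ½)
d = -453 (d = -6 + 3*(-149) = -6 - 447 = -453)
w = 1811/302 (w = 6 + 3*((½)/(-453)) = 6 + 3*((½)*(-1/453)) = 6 + 3*(-1/906) = 6 - 1/302 = 1811/302 ≈ 5.9967)
k(537, -2297)/((((-1 - 100)*25)*w)) = 537/((((-1 - 100)*25)*(1811/302))) = 537/((-101*25*(1811/302))) = 537/((-2525*1811/302)) = 537/(-4572775/302) = 537*(-302/4572775) = -162174/4572775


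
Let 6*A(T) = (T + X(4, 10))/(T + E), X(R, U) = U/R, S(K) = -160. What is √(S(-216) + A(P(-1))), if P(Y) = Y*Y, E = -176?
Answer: I*√144003/30 ≈ 12.649*I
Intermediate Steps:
P(Y) = Y²
A(T) = (5/2 + T)/(6*(-176 + T)) (A(T) = ((T + 10/4)/(T - 176))/6 = ((T + 10*(¼))/(-176 + T))/6 = ((T + 5/2)/(-176 + T))/6 = ((5/2 + T)/(-176 + T))/6 = (5/2 + T)/(6*(-176 + T)))
√(S(-216) + A(P(-1))) = √(-160 + (5 + 2*(-1)²)/(12*(-176 + (-1)²))) = √(-160 + (5 + 2*1)/(12*(-176 + 1))) = √(-160 + (1/12)*(5 + 2)/(-175)) = √(-160 + (1/12)*(-1/175)*7) = √(-160 - 1/300) = √(-48001/300) = I*√144003/30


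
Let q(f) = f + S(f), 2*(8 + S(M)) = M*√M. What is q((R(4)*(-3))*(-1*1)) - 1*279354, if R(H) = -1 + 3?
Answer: -279356 + 3*√6 ≈ -2.7935e+5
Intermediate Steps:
R(H) = 2
S(M) = -8 + M^(3/2)/2 (S(M) = -8 + (M*√M)/2 = -8 + M^(3/2)/2)
q(f) = -8 + f + f^(3/2)/2 (q(f) = f + (-8 + f^(3/2)/2) = -8 + f + f^(3/2)/2)
q((R(4)*(-3))*(-1*1)) - 1*279354 = (-8 + (2*(-3))*(-1*1) + ((2*(-3))*(-1*1))^(3/2)/2) - 1*279354 = (-8 - 6*(-1) + (-6*(-1))^(3/2)/2) - 279354 = (-8 + 6 + 6^(3/2)/2) - 279354 = (-8 + 6 + (6*√6)/2) - 279354 = (-8 + 6 + 3*√6) - 279354 = (-2 + 3*√6) - 279354 = -279356 + 3*√6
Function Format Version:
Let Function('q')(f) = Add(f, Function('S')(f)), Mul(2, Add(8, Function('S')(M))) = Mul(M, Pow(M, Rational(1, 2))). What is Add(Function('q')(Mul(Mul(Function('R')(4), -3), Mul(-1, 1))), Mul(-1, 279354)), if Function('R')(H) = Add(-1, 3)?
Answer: Add(-279356, Mul(3, Pow(6, Rational(1, 2)))) ≈ -2.7935e+5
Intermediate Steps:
Function('R')(H) = 2
Function('S')(M) = Add(-8, Mul(Rational(1, 2), Pow(M, Rational(3, 2)))) (Function('S')(M) = Add(-8, Mul(Rational(1, 2), Mul(M, Pow(M, Rational(1, 2))))) = Add(-8, Mul(Rational(1, 2), Pow(M, Rational(3, 2)))))
Function('q')(f) = Add(-8, f, Mul(Rational(1, 2), Pow(f, Rational(3, 2)))) (Function('q')(f) = Add(f, Add(-8, Mul(Rational(1, 2), Pow(f, Rational(3, 2))))) = Add(-8, f, Mul(Rational(1, 2), Pow(f, Rational(3, 2)))))
Add(Function('q')(Mul(Mul(Function('R')(4), -3), Mul(-1, 1))), Mul(-1, 279354)) = Add(Add(-8, Mul(Mul(2, -3), Mul(-1, 1)), Mul(Rational(1, 2), Pow(Mul(Mul(2, -3), Mul(-1, 1)), Rational(3, 2)))), Mul(-1, 279354)) = Add(Add(-8, Mul(-6, -1), Mul(Rational(1, 2), Pow(Mul(-6, -1), Rational(3, 2)))), -279354) = Add(Add(-8, 6, Mul(Rational(1, 2), Pow(6, Rational(3, 2)))), -279354) = Add(Add(-8, 6, Mul(Rational(1, 2), Mul(6, Pow(6, Rational(1, 2))))), -279354) = Add(Add(-8, 6, Mul(3, Pow(6, Rational(1, 2)))), -279354) = Add(Add(-2, Mul(3, Pow(6, Rational(1, 2)))), -279354) = Add(-279356, Mul(3, Pow(6, Rational(1, 2))))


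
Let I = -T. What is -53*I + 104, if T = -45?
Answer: -2281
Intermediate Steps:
I = 45 (I = -1*(-45) = 45)
-53*I + 104 = -53*45 + 104 = -2385 + 104 = -2281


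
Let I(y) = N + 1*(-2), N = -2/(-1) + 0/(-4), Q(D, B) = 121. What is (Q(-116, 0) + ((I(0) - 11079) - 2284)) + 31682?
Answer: 18440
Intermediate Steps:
N = 2 (N = -2*(-1) + 0*(-¼) = 2 + 0 = 2)
I(y) = 0 (I(y) = 2 + 1*(-2) = 2 - 2 = 0)
(Q(-116, 0) + ((I(0) - 11079) - 2284)) + 31682 = (121 + ((0 - 11079) - 2284)) + 31682 = (121 + (-11079 - 2284)) + 31682 = (121 - 13363) + 31682 = -13242 + 31682 = 18440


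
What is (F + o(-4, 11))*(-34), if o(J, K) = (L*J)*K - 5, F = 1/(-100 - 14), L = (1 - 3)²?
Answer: 350795/57 ≈ 6154.3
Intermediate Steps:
L = 4 (L = (-2)² = 4)
F = -1/114 (F = 1/(-114) = -1/114 ≈ -0.0087719)
o(J, K) = -5 + 4*J*K (o(J, K) = (4*J)*K - 5 = 4*J*K - 5 = -5 + 4*J*K)
(F + o(-4, 11))*(-34) = (-1/114 + (-5 + 4*(-4)*11))*(-34) = (-1/114 + (-5 - 176))*(-34) = (-1/114 - 181)*(-34) = -20635/114*(-34) = 350795/57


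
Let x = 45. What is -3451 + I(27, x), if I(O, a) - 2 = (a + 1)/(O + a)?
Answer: -124141/36 ≈ -3448.4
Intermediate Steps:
I(O, a) = 2 + (1 + a)/(O + a) (I(O, a) = 2 + (a + 1)/(O + a) = 2 + (1 + a)/(O + a))
-3451 + I(27, x) = -3451 + (1 + 2*27 + 3*45)/(27 + 45) = -3451 + (1 + 54 + 135)/72 = -3451 + (1/72)*190 = -3451 + 95/36 = -124141/36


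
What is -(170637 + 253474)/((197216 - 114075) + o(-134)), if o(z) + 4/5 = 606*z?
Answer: -2120555/9681 ≈ -219.04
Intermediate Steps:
o(z) = -4/5 + 606*z
-(170637 + 253474)/((197216 - 114075) + o(-134)) = -(170637 + 253474)/((197216 - 114075) + (-4/5 + 606*(-134))) = -424111/(83141 + (-4/5 - 81204)) = -424111/(83141 - 406024/5) = -424111/9681/5 = -424111*5/9681 = -1*2120555/9681 = -2120555/9681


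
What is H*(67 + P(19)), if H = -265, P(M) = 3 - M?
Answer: -13515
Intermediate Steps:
H*(67 + P(19)) = -265*(67 + (3 - 1*19)) = -265*(67 + (3 - 19)) = -265*(67 - 16) = -265*51 = -13515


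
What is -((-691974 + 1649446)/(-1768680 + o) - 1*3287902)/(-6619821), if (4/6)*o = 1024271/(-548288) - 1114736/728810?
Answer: -2323766658032952176709694/4678642121686856864578557 ≈ -0.49668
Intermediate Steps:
o = -2036542979217/399597777280 (o = 3*(1024271/(-548288) - 1114736/728810)/2 = 3*(1024271*(-1/548288) - 1114736*1/728810)/2 = 3*(-1024271/548288 - 557368/364405)/2 = (3/2)*(-678847659739/199798888640) = -2036542979217/399597777280 ≈ -5.0965)
-((-691974 + 1649446)/(-1768680 + o) - 1*3287902)/(-6619821) = -((-691974 + 1649446)/(-1768680 - 2036542979217/399597777280) - 1*3287902)/(-6619821) = -(957472/(-706762633262569617/399597777280) - 3287902)*(-1)/6619821 = -(957472*(-399597777280/706762633262569617) - 3287902)*(-1)/6619821 = -(-382603683007836160/706762633262569617 - 3287902)*(-1)/6619821 = -(-2323766658032952176709694)*(-1)/(706762633262569617*6619821) = -1*2323766658032952176709694/4678642121686856864578557 = -2323766658032952176709694/4678642121686856864578557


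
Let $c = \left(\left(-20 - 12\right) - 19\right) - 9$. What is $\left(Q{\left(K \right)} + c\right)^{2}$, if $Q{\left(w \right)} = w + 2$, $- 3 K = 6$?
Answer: $3600$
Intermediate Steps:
$K = -2$ ($K = \left(- \frac{1}{3}\right) 6 = -2$)
$Q{\left(w \right)} = 2 + w$
$c = -60$ ($c = \left(-32 - 19\right) - 9 = -51 - 9 = -60$)
$\left(Q{\left(K \right)} + c\right)^{2} = \left(\left(2 - 2\right) - 60\right)^{2} = \left(0 - 60\right)^{2} = \left(-60\right)^{2} = 3600$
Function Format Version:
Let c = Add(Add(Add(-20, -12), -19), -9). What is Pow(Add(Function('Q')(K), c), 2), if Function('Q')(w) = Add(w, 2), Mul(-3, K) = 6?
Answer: 3600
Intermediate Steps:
K = -2 (K = Mul(Rational(-1, 3), 6) = -2)
Function('Q')(w) = Add(2, w)
c = -60 (c = Add(Add(-32, -19), -9) = Add(-51, -9) = -60)
Pow(Add(Function('Q')(K), c), 2) = Pow(Add(Add(2, -2), -60), 2) = Pow(Add(0, -60), 2) = Pow(-60, 2) = 3600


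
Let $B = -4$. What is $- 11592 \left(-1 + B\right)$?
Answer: $57960$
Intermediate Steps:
$- 11592 \left(-1 + B\right) = - 11592 \left(-1 - 4\right) = \left(-11592\right) \left(-5\right) = 57960$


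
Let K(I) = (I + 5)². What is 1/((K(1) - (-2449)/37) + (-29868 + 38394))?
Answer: 37/319243 ≈ 0.00011590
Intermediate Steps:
K(I) = (5 + I)²
1/((K(1) - (-2449)/37) + (-29868 + 38394)) = 1/(((5 + 1)² - (-2449)/37) + (-29868 + 38394)) = 1/((6² - (-2449)/37) + 8526) = 1/((36 - 79*(-31/37)) + 8526) = 1/((36 + 2449/37) + 8526) = 1/(3781/37 + 8526) = 1/(319243/37) = 37/319243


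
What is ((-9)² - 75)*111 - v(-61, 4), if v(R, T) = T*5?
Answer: 646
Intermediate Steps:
v(R, T) = 5*T
((-9)² - 75)*111 - v(-61, 4) = ((-9)² - 75)*111 - 5*4 = (81 - 75)*111 - 1*20 = 6*111 - 20 = 666 - 20 = 646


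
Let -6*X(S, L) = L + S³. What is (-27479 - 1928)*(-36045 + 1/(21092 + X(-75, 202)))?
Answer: 581104966889433/548225 ≈ 1.0600e+9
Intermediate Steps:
X(S, L) = -L/6 - S³/6 (X(S, L) = -(L + S³)/6 = -L/6 - S³/6)
(-27479 - 1928)*(-36045 + 1/(21092 + X(-75, 202))) = (-27479 - 1928)*(-36045 + 1/(21092 + (-⅙*202 - ⅙*(-75)³))) = -29407*(-36045 + 1/(21092 + (-101/3 - ⅙*(-421875)))) = -29407*(-36045 + 1/(21092 + (-101/3 + 140625/2))) = -29407*(-36045 + 1/(21092 + 421673/6)) = -29407*(-36045 + 1/(548225/6)) = -29407*(-36045 + 6/548225) = -29407*(-19760770119/548225) = 581104966889433/548225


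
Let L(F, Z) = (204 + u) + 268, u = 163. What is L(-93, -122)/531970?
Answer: 127/106394 ≈ 0.0011937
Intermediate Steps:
L(F, Z) = 635 (L(F, Z) = (204 + 163) + 268 = 367 + 268 = 635)
L(-93, -122)/531970 = 635/531970 = 635*(1/531970) = 127/106394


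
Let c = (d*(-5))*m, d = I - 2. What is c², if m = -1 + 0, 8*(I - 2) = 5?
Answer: 625/64 ≈ 9.7656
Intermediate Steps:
I = 21/8 (I = 2 + (⅛)*5 = 2 + 5/8 = 21/8 ≈ 2.6250)
m = -1
d = 5/8 (d = 21/8 - 2 = 5/8 ≈ 0.62500)
c = 25/8 (c = ((5/8)*(-5))*(-1) = -25/8*(-1) = 25/8 ≈ 3.1250)
c² = (25/8)² = 625/64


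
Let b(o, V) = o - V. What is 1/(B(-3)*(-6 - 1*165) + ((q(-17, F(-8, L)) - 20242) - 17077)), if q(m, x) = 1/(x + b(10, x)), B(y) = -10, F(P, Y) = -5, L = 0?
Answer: -10/356089 ≈ -2.8083e-5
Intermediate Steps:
q(m, x) = 1/10 (q(m, x) = 1/(x + (10 - x)) = 1/10)
1/(B(-3)*(-6 - 1*165) + ((q(-17, F(-8, L)) - 20242) - 17077)) = 1/(-10*(-6 - 1*165) + ((1/10 - 20242) - 17077)) = 1/(-10*(-6 - 165) + (-202419/10 - 17077)) = 1/(-10*(-171) - 373189/10) = 1/(1710 - 373189/10) = 1/(-356089/10) = -10/356089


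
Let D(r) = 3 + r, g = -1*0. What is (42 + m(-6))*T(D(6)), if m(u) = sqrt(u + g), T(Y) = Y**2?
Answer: 3402 + 81*I*sqrt(6) ≈ 3402.0 + 198.41*I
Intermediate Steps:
g = 0
m(u) = sqrt(u) (m(u) = sqrt(u + 0) = sqrt(u))
(42 + m(-6))*T(D(6)) = (42 + sqrt(-6))*(3 + 6)**2 = (42 + I*sqrt(6))*9**2 = (42 + I*sqrt(6))*81 = 3402 + 81*I*sqrt(6)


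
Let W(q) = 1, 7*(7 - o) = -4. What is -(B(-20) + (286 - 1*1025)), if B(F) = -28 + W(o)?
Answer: 766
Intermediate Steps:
o = 53/7 (o = 7 - ⅐*(-4) = 7 + 4/7 = 53/7 ≈ 7.5714)
B(F) = -27 (B(F) = -28 + 1 = -27)
-(B(-20) + (286 - 1*1025)) = -(-27 + (286 - 1*1025)) = -(-27 + (286 - 1025)) = -(-27 - 739) = -1*(-766) = 766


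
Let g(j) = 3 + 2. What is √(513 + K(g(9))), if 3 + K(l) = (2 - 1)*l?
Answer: √515 ≈ 22.694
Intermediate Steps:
g(j) = 5
K(l) = -3 + l (K(l) = -3 + (2 - 1)*l = -3 + 1*l = -3 + l)
√(513 + K(g(9))) = √(513 + (-3 + 5)) = √(513 + 2) = √515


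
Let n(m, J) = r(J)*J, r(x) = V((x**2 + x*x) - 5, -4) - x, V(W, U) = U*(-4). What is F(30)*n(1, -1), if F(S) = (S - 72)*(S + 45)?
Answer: 53550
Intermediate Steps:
V(W, U) = -4*U
r(x) = 16 - x (r(x) = -4*(-4) - x = 16 - x)
F(S) = (-72 + S)*(45 + S)
n(m, J) = J*(16 - J) (n(m, J) = (16 - J)*J = J*(16 - J))
F(30)*n(1, -1) = (-3240 + 30**2 - 27*30)*(-(16 - 1*(-1))) = (-3240 + 900 - 810)*(-(16 + 1)) = -(-3150)*17 = -3150*(-17) = 53550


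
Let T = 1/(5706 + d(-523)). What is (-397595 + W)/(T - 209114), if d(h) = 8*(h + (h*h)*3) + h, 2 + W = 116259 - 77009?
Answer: 2352797106165/1372978744229 ≈ 1.7136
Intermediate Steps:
W = 39248 (W = -2 + (116259 - 77009) = -2 + 39250 = 39248)
d(h) = 9*h + 24*h² (d(h) = 8*(h + h²*3) + h = 8*(h + 3*h²) + h = (8*h + 24*h²) + h = 9*h + 24*h²)
T = 1/6565695 (T = 1/(5706 + 3*(-523)*(3 + 8*(-523))) = 1/(5706 + 3*(-523)*(3 - 4184)) = 1/(5706 + 3*(-523)*(-4181)) = 1/(5706 + 6559989) = 1/6565695 ≈ 1.5231e-7)
(-397595 + W)/(T - 209114) = (-397595 + 39248)/(1/6565695 - 209114) = -358347/(-1372978744229/6565695) = -358347*(-6565695/1372978744229) = 2352797106165/1372978744229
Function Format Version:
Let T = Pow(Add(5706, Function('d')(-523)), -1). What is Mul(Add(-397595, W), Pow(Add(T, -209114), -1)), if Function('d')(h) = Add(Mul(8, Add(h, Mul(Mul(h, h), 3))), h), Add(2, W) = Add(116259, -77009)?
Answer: Rational(2352797106165, 1372978744229) ≈ 1.7136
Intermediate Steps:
W = 39248 (W = Add(-2, Add(116259, -77009)) = Add(-2, 39250) = 39248)
Function('d')(h) = Add(Mul(9, h), Mul(24, Pow(h, 2))) (Function('d')(h) = Add(Mul(8, Add(h, Mul(Pow(h, 2), 3))), h) = Add(Mul(8, Add(h, Mul(3, Pow(h, 2)))), h) = Add(Add(Mul(8, h), Mul(24, Pow(h, 2))), h) = Add(Mul(9, h), Mul(24, Pow(h, 2))))
T = Rational(1, 6565695) (T = Pow(Add(5706, Mul(3, -523, Add(3, Mul(8, -523)))), -1) = Pow(Add(5706, Mul(3, -523, Add(3, -4184))), -1) = Pow(Add(5706, Mul(3, -523, -4181)), -1) = Pow(Add(5706, 6559989), -1) = Pow(6565695, -1) = Rational(1, 6565695) ≈ 1.5231e-7)
Mul(Add(-397595, W), Pow(Add(T, -209114), -1)) = Mul(Add(-397595, 39248), Pow(Add(Rational(1, 6565695), -209114), -1)) = Mul(-358347, Pow(Rational(-1372978744229, 6565695), -1)) = Mul(-358347, Rational(-6565695, 1372978744229)) = Rational(2352797106165, 1372978744229)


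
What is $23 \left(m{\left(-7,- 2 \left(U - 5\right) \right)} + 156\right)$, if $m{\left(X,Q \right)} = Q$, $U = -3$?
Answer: $3956$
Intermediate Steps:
$23 \left(m{\left(-7,- 2 \left(U - 5\right) \right)} + 156\right) = 23 \left(- 2 \left(-3 - 5\right) + 156\right) = 23 \left(\left(-2\right) \left(-8\right) + 156\right) = 23 \left(16 + 156\right) = 23 \cdot 172 = 3956$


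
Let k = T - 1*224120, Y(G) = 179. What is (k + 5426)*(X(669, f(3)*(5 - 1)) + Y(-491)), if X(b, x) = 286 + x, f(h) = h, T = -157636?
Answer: -179509410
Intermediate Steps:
k = -381756 (k = -157636 - 1*224120 = -157636 - 224120 = -381756)
(k + 5426)*(X(669, f(3)*(5 - 1)) + Y(-491)) = (-381756 + 5426)*((286 + 3*(5 - 1)) + 179) = -376330*((286 + 3*4) + 179) = -376330*((286 + 12) + 179) = -376330*(298 + 179) = -376330*477 = -179509410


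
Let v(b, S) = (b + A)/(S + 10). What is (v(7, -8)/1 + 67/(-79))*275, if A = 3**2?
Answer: 155375/79 ≈ 1966.8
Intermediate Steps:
A = 9
v(b, S) = (9 + b)/(10 + S) (v(b, S) = (b + 9)/(S + 10) = (9 + b)/(10 + S))
(v(7, -8)/1 + 67/(-79))*275 = (((9 + 7)/(10 - 8))/1 + 67/(-79))*275 = ((16/2)*1 + 67*(-1/79))*275 = (((1/2)*16)*1 - 67/79)*275 = (8*1 - 67/79)*275 = (8 - 67/79)*275 = (565/79)*275 = 155375/79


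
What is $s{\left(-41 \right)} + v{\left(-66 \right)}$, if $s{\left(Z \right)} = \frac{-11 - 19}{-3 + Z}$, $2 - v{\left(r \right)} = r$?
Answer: $\frac{1511}{22} \approx 68.682$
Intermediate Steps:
$v{\left(r \right)} = 2 - r$
$s{\left(Z \right)} = - \frac{30}{-3 + Z}$
$s{\left(-41 \right)} + v{\left(-66 \right)} = - \frac{30}{-3 - 41} + \left(2 - -66\right) = - \frac{30}{-44} + \left(2 + 66\right) = \left(-30\right) \left(- \frac{1}{44}\right) + 68 = \frac{15}{22} + 68 = \frac{1511}{22}$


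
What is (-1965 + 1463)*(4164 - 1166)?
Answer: -1504996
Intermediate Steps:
(-1965 + 1463)*(4164 - 1166) = -502*2998 = -1504996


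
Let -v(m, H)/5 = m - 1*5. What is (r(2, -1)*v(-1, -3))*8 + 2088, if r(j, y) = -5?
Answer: 888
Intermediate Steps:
v(m, H) = 25 - 5*m (v(m, H) = -5*(m - 1*5) = -5*(m - 5) = -5*(-5 + m) = 25 - 5*m)
(r(2, -1)*v(-1, -3))*8 + 2088 = -5*(25 - 5*(-1))*8 + 2088 = -5*(25 + 5)*8 + 2088 = -5*30*8 + 2088 = -150*8 + 2088 = -1200 + 2088 = 888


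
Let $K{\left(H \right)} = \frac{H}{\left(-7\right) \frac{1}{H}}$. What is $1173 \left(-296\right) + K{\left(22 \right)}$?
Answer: $- \frac{2430940}{7} \approx -3.4728 \cdot 10^{5}$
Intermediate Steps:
$K{\left(H \right)} = - \frac{H^{2}}{7}$ ($K{\left(H \right)} = H \left(- \frac{H}{7}\right) = - \frac{H^{2}}{7}$)
$1173 \left(-296\right) + K{\left(22 \right)} = 1173 \left(-296\right) - \frac{22^{2}}{7} = -347208 - \frac{484}{7} = - \frac{2430940}{7}$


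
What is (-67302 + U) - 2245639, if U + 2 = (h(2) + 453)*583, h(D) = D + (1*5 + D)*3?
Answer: -2035435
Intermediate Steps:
h(D) = 15 + 4*D (h(D) = D + (5 + D)*3 = D + (15 + 3*D) = 15 + 4*D)
U = 277506 (U = -2 + ((15 + 4*2) + 453)*583 = -2 + ((15 + 8) + 453)*583 = -2 + (23 + 453)*583 = -2 + 476*583 = -2 + 277508 = 277506)
(-67302 + U) - 2245639 = (-67302 + 277506) - 2245639 = 210204 - 2245639 = -2035435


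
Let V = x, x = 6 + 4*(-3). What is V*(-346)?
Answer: 2076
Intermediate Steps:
x = -6 (x = 6 - 12 = -6)
V = -6
V*(-346) = -6*(-346) = 2076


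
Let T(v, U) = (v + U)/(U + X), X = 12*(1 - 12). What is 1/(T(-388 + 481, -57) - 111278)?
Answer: -21/2336842 ≈ -8.9865e-6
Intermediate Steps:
X = -132 (X = 12*(-11) = -132)
T(v, U) = (U + v)/(-132 + U) (T(v, U) = (v + U)/(U - 132) = (U + v)/(-132 + U))
1/(T(-388 + 481, -57) - 111278) = 1/((-57 + (-388 + 481))/(-132 - 57) - 111278) = 1/((-57 + 93)/(-189) - 111278) = 1/(-1/189*36 - 111278) = 1/(-4/21 - 111278) = 1/(-2336842/21) = -21/2336842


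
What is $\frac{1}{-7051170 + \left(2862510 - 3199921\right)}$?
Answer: $- \frac{1}{7388581} \approx -1.3534 \cdot 10^{-7}$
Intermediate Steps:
$\frac{1}{-7051170 + \left(2862510 - 3199921\right)} = \frac{1}{-7051170 - 337411} = \frac{1}{-7388581} = - \frac{1}{7388581}$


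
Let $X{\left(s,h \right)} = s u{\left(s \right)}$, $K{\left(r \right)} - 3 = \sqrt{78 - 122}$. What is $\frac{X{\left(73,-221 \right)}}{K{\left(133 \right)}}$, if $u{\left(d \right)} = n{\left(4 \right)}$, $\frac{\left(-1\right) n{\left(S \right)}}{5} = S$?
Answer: $- \frac{4380}{53} + \frac{2920 i \sqrt{11}}{53} \approx -82.641 + 182.73 i$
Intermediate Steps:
$n{\left(S \right)} = - 5 S$
$u{\left(d \right)} = -20$ ($u{\left(d \right)} = \left(-5\right) 4 = -20$)
$K{\left(r \right)} = 3 + 2 i \sqrt{11}$ ($K{\left(r \right)} = 3 + \sqrt{78 - 122} = 3 + \sqrt{-44} = 3 + 2 i \sqrt{11}$)
$X{\left(s,h \right)} = - 20 s$ ($X{\left(s,h \right)} = s \left(-20\right) = - 20 s$)
$\frac{X{\left(73,-221 \right)}}{K{\left(133 \right)}} = \frac{\left(-20\right) 73}{3 + 2 i \sqrt{11}} = - \frac{1460}{3 + 2 i \sqrt{11}}$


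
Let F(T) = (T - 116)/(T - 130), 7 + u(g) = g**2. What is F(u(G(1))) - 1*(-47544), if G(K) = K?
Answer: 3233053/68 ≈ 47545.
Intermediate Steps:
u(g) = -7 + g**2
F(T) = (-116 + T)/(-130 + T)
F(u(G(1))) - 1*(-47544) = (-116 + (-7 + 1**2))/(-130 + (-7 + 1**2)) - 1*(-47544) = (-116 + (-7 + 1))/(-130 + (-7 + 1)) + 47544 = (-116 - 6)/(-130 - 6) + 47544 = -122/(-136) + 47544 = -1/136*(-122) + 47544 = 61/68 + 47544 = 3233053/68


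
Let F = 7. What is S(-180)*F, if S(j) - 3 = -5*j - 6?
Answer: 6279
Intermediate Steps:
S(j) = -3 - 5*j (S(j) = 3 + (-5*j - 6) = 3 + (-6 - 5*j) = -3 - 5*j)
S(-180)*F = (-3 - 5*(-180))*7 = (-3 + 900)*7 = 897*7 = 6279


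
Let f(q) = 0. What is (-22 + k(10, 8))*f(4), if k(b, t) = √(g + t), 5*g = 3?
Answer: 0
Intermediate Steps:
g = ⅗ (g = (⅕)*3 = ⅗ ≈ 0.60000)
k(b, t) = √(⅗ + t)
(-22 + k(10, 8))*f(4) = (-22 + √(15 + 25*8)/5)*0 = (-22 + √(15 + 200)/5)*0 = (-22 + √215/5)*0 = 0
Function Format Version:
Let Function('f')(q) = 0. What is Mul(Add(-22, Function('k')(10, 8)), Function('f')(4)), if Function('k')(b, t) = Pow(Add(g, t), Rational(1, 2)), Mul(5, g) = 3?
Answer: 0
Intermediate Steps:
g = Rational(3, 5) (g = Mul(Rational(1, 5), 3) = Rational(3, 5) ≈ 0.60000)
Function('k')(b, t) = Pow(Add(Rational(3, 5), t), Rational(1, 2))
Mul(Add(-22, Function('k')(10, 8)), Function('f')(4)) = Mul(Add(-22, Mul(Rational(1, 5), Pow(Add(15, Mul(25, 8)), Rational(1, 2)))), 0) = Mul(Add(-22, Mul(Rational(1, 5), Pow(Add(15, 200), Rational(1, 2)))), 0) = Mul(Add(-22, Mul(Rational(1, 5), Pow(215, Rational(1, 2)))), 0) = 0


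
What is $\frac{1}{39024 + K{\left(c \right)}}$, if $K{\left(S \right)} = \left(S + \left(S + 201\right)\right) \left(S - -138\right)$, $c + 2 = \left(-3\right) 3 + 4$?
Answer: $\frac{1}{63521} \approx 1.5743 \cdot 10^{-5}$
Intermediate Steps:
$c = -7$ ($c = -2 + \left(\left(-3\right) 3 + 4\right) = -2 + \left(-9 + 4\right) = -2 - 5 = -7$)
$K{\left(S \right)} = \left(138 + S\right) \left(201 + 2 S\right)$ ($K{\left(S \right)} = \left(S + \left(201 + S\right)\right) \left(S + 138\right) = \left(201 + 2 S\right) \left(138 + S\right) = \left(138 + S\right) \left(201 + 2 S\right)$)
$\frac{1}{39024 + K{\left(c \right)}} = \frac{1}{39024 + \left(27738 + 2 \left(-7\right)^{2} + 477 \left(-7\right)\right)} = \frac{1}{39024 + \left(27738 + 2 \cdot 49 - 3339\right)} = \frac{1}{39024 + \left(27738 + 98 - 3339\right)} = \frac{1}{39024 + 24497} = \frac{1}{63521}$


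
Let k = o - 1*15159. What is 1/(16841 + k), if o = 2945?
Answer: 1/4627 ≈ 0.00021612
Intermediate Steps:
k = -12214 (k = 2945 - 1*15159 = 2945 - 15159 = -12214)
1/(16841 + k) = 1/(16841 - 12214) = 1/4627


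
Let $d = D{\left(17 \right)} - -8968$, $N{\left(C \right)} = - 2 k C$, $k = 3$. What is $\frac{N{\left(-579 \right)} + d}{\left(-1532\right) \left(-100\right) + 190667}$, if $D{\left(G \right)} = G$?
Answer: $\frac{12459}{343867} \approx 0.036232$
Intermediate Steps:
$N{\left(C \right)} = - 6 C$ ($N{\left(C \right)} = \left(-2\right) 3 C = - 6 C$)
$d = 8985$ ($d = 17 - -8968 = 17 + 8968 = 8985$)
$\frac{N{\left(-579 \right)} + d}{\left(-1532\right) \left(-100\right) + 190667} = \frac{\left(-6\right) \left(-579\right) + 8985}{\left(-1532\right) \left(-100\right) + 190667} = \frac{3474 + 8985}{153200 + 190667} = \frac{12459}{343867}$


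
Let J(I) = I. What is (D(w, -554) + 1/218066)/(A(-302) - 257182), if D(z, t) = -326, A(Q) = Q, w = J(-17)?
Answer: 23696505/18716168648 ≈ 0.0012661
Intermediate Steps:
w = -17
(D(w, -554) + 1/218066)/(A(-302) - 257182) = (-326 + 1/218066)/(-302 - 257182) = (-326 + 1/218066)/(-257484) = -71089515/218066*(-1/257484) = 23696505/18716168648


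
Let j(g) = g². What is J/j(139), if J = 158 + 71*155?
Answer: 11163/19321 ≈ 0.57777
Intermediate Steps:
J = 11163 (J = 158 + 11005 = 11163)
J/j(139) = 11163/(139²) = 11163/19321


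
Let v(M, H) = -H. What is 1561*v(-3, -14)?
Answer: 21854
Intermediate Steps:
1561*v(-3, -14) = 1561*(-1*(-14)) = 1561*14 = 21854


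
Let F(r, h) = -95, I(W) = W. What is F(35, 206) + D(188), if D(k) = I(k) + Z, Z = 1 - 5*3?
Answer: 79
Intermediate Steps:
Z = -14 (Z = 1 - 15 = -14)
D(k) = -14 + k (D(k) = k - 14 = -14 + k)
F(35, 206) + D(188) = -95 + (-14 + 188) = -95 + 174 = 79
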